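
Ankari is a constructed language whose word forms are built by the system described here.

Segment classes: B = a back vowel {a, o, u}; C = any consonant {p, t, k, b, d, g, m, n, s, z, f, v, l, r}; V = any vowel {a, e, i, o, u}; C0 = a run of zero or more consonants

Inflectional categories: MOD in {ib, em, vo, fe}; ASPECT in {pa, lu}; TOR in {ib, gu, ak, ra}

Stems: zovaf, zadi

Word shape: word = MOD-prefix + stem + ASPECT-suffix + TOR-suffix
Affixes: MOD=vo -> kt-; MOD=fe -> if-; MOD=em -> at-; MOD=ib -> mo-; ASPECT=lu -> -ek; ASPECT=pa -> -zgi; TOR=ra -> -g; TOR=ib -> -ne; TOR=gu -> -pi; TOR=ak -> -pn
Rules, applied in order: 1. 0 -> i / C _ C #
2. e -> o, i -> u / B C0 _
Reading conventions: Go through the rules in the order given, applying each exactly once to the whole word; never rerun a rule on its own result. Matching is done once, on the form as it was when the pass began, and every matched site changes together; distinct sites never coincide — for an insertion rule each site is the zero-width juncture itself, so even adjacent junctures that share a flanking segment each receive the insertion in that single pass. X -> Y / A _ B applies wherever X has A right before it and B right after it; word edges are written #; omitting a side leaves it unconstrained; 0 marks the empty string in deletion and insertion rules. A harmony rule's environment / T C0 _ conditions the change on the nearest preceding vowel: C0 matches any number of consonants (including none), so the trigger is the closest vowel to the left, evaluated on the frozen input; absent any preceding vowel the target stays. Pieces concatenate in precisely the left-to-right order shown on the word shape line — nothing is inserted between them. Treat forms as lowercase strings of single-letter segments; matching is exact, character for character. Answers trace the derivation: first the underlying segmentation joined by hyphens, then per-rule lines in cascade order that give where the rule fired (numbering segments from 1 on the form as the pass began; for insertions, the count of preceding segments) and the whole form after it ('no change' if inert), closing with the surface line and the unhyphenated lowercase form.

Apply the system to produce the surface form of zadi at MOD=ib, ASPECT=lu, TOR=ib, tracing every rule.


underlying: mo-zadi-ek-ne
1. 0 -> i / C _ C #: no change
2. e -> o, i -> u / B C0 _: fires at position(s) 6: mozaduekne
surface: mozaduekne


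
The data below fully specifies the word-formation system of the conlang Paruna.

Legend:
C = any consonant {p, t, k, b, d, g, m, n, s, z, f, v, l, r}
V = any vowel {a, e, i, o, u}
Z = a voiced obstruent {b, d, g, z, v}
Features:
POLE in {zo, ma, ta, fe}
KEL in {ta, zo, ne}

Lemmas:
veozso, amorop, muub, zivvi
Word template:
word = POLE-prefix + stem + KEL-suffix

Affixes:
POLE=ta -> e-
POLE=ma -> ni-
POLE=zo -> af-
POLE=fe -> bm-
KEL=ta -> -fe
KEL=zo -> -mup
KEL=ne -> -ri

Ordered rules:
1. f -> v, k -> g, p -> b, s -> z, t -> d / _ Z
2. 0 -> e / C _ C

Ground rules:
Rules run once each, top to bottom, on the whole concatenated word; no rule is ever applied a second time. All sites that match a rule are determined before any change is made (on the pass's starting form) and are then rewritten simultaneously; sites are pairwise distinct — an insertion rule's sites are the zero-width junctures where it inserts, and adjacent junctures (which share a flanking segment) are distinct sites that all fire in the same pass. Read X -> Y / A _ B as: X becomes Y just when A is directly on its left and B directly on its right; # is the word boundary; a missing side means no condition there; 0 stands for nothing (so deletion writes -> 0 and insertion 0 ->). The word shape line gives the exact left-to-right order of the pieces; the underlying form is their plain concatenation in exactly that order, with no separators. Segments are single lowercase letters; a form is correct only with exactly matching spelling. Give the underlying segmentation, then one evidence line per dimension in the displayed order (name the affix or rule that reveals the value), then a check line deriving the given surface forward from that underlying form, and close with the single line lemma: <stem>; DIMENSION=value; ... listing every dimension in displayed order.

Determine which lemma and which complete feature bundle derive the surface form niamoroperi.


underlying: ni-amorop-ri
POLE=ma - signalled by the affix ni-
KEL=ne - signalled by the affix -ri
check: niamoropri -> niamoropri -> niamoroperi
lemma: amorop; POLE=ma; KEL=ne


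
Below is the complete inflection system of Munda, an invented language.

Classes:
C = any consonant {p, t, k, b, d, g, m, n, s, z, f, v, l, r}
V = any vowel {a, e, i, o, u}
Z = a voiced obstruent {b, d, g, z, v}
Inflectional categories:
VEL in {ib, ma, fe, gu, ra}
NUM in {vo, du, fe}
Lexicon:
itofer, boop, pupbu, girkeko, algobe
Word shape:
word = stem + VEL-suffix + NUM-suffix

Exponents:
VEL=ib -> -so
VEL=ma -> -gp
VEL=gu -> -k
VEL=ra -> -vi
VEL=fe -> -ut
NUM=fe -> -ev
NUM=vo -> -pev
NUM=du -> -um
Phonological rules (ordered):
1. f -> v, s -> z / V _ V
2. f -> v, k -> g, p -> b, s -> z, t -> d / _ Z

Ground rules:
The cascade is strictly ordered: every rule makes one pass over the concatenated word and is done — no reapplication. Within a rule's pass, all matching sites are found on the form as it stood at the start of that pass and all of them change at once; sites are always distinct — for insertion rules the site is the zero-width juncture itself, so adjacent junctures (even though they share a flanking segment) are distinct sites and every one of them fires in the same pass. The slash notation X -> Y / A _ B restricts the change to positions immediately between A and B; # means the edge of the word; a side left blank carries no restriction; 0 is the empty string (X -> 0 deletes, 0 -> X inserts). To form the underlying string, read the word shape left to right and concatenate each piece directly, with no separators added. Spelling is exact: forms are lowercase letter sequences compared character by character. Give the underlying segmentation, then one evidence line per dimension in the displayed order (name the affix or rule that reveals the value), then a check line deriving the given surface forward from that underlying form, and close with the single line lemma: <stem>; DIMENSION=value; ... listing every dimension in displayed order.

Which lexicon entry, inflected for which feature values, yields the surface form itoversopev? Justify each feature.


underlying: itofer-so-pev
VEL=ib - signalled by the affix -so
NUM=vo - signalled by the affix -pev
check: itofersopev -> itoversopev -> itoversopev
lemma: itofer; VEL=ib; NUM=vo


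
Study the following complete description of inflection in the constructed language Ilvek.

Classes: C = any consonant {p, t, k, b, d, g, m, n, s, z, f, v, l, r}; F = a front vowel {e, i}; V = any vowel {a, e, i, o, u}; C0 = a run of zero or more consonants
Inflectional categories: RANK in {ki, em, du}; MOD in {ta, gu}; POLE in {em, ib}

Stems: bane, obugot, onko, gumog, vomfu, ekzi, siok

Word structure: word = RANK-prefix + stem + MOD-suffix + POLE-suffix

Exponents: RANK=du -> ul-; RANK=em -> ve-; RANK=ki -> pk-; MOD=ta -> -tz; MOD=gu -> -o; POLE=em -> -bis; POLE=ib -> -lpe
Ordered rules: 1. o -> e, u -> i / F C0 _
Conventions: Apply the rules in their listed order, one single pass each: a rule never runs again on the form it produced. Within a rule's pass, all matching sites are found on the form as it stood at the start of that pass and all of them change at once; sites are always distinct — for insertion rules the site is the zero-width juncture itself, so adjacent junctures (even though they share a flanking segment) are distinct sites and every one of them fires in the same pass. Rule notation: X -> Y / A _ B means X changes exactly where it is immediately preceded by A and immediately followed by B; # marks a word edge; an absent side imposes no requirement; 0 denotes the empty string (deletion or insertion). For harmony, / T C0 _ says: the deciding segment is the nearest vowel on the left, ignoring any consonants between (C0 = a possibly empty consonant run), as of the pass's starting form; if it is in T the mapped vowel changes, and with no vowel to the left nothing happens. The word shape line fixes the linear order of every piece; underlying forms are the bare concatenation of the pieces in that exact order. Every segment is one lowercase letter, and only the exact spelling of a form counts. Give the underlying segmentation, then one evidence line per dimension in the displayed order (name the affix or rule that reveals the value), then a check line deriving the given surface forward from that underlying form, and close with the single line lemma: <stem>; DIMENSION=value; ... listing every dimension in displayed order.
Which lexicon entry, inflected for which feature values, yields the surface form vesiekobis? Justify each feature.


underlying: ve-siok-o-bis
RANK=em - signalled by the affix ve-
MOD=gu - signalled by the affix -o
POLE=em - signalled by the affix -bis
check: vesiokobis -> vesiekobis
lemma: siok; RANK=em; MOD=gu; POLE=em


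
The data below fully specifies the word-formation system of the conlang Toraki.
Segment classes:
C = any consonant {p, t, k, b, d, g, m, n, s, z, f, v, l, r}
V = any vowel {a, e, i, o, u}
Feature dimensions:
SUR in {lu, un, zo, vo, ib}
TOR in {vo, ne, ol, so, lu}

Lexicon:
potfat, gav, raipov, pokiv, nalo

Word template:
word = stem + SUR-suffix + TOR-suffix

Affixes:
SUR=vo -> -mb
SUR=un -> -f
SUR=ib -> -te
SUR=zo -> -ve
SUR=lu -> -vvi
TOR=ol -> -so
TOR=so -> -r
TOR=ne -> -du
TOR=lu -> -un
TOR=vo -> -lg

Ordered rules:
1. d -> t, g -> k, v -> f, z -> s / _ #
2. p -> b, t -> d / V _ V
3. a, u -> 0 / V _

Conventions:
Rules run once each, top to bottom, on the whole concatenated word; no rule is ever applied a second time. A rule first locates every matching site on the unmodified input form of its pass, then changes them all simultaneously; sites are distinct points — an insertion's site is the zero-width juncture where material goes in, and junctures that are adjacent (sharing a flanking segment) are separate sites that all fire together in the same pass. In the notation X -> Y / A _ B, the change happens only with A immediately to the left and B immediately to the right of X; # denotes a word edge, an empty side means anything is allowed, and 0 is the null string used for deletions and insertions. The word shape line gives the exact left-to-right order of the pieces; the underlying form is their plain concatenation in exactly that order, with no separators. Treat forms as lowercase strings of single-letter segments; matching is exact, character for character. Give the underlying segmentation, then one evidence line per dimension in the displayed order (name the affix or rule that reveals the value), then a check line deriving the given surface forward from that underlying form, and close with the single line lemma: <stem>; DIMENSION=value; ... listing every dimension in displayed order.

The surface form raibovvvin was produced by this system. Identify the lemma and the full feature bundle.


underlying: raipov-vvi-un
SUR=lu - signalled by the affix -vvi
TOR=lu - signalled by the affix -un
check: raipovvviun -> raipovvviun -> raibovvviun -> raibovvvin
lemma: raipov; SUR=lu; TOR=lu


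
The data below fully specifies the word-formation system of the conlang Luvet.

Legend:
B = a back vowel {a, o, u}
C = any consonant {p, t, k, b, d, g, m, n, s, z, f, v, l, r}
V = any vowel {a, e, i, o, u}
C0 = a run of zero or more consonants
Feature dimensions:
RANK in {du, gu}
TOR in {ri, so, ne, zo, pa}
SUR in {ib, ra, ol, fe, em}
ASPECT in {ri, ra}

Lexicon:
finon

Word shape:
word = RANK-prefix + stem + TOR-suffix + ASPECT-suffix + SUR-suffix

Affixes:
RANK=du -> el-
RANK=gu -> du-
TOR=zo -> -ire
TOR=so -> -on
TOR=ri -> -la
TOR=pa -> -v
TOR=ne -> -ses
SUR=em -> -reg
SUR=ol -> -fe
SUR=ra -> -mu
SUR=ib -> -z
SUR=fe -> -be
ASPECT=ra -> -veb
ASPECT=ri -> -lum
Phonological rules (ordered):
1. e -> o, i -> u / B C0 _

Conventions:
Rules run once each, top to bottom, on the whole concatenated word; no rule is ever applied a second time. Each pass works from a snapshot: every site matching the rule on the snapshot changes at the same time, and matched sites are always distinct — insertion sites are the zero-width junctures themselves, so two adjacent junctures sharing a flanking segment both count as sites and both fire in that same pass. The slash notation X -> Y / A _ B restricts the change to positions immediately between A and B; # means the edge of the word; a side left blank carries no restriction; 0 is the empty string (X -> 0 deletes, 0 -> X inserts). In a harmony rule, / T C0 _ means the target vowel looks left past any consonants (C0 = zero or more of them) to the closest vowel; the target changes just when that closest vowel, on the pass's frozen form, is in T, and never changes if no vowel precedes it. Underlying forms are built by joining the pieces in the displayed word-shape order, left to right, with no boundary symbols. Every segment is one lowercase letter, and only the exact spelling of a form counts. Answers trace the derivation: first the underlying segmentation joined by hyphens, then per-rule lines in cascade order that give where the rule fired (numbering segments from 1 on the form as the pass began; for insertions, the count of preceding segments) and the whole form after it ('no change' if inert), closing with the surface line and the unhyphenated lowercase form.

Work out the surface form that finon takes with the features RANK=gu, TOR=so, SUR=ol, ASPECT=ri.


underlying: du-finon-on-lum-fe
1. e -> o, i -> u / B C0 _: fires at position(s) 4, 14: dufunononlumfo
surface: dufunononlumfo


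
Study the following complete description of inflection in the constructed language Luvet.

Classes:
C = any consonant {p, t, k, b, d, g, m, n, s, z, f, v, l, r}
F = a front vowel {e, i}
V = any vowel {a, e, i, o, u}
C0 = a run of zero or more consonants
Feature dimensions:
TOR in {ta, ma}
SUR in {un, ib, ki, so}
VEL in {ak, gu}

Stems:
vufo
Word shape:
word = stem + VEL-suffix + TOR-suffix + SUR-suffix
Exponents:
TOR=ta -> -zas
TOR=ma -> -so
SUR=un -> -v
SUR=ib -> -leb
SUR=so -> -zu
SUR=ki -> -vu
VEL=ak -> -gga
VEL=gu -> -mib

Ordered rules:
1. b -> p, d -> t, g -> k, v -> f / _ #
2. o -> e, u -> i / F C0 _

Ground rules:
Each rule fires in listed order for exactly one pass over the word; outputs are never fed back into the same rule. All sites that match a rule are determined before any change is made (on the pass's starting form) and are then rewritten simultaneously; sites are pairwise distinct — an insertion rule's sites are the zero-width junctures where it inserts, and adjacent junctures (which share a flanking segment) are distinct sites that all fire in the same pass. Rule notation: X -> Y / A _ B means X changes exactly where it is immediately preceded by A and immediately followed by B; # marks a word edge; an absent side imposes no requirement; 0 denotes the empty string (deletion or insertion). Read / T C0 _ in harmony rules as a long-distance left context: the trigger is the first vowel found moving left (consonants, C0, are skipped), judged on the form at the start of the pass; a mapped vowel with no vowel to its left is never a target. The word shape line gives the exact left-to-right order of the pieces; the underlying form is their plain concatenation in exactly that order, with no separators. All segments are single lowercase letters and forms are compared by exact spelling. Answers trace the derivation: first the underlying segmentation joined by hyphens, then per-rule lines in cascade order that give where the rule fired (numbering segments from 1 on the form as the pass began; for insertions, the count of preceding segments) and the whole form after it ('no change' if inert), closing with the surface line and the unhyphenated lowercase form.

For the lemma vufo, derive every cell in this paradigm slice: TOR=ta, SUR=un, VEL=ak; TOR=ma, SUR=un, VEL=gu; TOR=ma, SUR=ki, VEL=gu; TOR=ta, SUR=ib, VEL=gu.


cell TOR=ta, SUR=un, VEL=ak:
underlying: vufo-gga-zas-v
1. b -> p, d -> t, g -> k, v -> f / _ #: fires at position(s) 11: vufoggazasf
2. o -> e, u -> i / F C0 _: no change
surface: vufoggazasf

cell TOR=ma, SUR=un, VEL=gu:
underlying: vufo-mib-so-v
1. b -> p, d -> t, g -> k, v -> f / _ #: fires at position(s) 10: vufomibsof
2. o -> e, u -> i / F C0 _: fires at position(s) 9: vufomibsef
surface: vufomibsef

cell TOR=ma, SUR=ki, VEL=gu:
underlying: vufo-mib-so-vu
1. b -> p, d -> t, g -> k, v -> f / _ #: no change
2. o -> e, u -> i / F C0 _: fires at position(s) 9: vufomibsevu
surface: vufomibsevu

cell TOR=ta, SUR=ib, VEL=gu:
underlying: vufo-mib-zas-leb
1. b -> p, d -> t, g -> k, v -> f / _ #: fires at position(s) 13: vufomibzaslep
2. o -> e, u -> i / F C0 _: no change
surface: vufomibzaslep


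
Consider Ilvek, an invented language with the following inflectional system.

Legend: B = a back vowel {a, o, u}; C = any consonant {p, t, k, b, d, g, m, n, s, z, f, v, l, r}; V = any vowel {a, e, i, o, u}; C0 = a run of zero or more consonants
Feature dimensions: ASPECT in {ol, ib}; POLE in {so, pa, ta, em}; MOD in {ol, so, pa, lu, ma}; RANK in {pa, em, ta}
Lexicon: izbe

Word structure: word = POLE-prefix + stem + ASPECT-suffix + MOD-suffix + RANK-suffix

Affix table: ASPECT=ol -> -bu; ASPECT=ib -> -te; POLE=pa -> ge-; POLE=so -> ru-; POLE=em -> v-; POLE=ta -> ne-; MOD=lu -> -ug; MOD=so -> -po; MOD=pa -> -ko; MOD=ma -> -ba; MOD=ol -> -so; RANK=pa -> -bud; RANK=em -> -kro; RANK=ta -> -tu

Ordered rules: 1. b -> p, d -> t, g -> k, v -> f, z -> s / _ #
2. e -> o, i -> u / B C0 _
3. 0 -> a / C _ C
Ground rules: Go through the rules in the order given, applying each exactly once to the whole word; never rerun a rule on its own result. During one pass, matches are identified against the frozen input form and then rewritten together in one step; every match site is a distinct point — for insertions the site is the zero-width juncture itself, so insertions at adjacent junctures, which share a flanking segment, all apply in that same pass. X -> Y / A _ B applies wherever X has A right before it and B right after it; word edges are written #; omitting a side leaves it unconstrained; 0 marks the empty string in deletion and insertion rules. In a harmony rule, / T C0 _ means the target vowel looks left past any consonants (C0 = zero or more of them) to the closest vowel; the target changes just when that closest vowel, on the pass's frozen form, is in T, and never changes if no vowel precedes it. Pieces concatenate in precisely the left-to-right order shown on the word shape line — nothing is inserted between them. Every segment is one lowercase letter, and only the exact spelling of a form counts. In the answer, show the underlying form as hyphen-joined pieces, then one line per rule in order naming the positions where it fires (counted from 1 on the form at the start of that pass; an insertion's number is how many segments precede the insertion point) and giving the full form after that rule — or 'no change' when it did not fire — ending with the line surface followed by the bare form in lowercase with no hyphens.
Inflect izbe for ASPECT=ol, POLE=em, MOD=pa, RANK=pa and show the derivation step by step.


underlying: v-izbe-bu-ko-bud
1. b -> p, d -> t, g -> k, v -> f, z -> s / _ #: fires at position(s) 12: vizbebukobut
2. e -> o, i -> u / B C0 _: no change
3. 0 -> a / C _ C: inserts after position(s) 3: vizabebukobut
surface: vizabebukobut


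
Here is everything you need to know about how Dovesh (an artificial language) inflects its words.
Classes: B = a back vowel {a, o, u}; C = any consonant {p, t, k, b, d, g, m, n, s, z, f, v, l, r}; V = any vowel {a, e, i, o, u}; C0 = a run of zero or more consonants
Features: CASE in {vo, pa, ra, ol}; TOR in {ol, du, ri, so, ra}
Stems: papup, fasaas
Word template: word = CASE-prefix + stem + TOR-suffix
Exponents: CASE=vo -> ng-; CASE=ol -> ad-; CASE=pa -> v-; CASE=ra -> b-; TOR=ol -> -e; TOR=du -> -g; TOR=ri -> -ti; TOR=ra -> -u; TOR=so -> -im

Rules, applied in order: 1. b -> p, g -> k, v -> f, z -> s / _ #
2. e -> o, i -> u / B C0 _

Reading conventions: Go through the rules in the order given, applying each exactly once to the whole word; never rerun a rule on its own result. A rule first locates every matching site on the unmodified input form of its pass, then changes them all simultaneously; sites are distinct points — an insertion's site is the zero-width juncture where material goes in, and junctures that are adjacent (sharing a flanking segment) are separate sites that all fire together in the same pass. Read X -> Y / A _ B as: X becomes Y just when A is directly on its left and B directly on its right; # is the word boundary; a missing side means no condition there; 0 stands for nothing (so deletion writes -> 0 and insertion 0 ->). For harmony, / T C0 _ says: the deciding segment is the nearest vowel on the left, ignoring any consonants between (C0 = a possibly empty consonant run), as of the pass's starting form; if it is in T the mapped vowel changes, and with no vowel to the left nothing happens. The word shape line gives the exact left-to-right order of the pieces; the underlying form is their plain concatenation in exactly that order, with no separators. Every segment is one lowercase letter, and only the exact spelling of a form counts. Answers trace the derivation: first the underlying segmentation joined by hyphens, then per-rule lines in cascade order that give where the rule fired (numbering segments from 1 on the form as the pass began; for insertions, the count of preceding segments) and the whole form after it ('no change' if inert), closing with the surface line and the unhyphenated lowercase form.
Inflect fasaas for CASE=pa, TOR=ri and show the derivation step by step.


underlying: v-fasaas-ti
1. b -> p, g -> k, v -> f, z -> s / _ #: no change
2. e -> o, i -> u / B C0 _: fires at position(s) 9: vfasaastu
surface: vfasaastu


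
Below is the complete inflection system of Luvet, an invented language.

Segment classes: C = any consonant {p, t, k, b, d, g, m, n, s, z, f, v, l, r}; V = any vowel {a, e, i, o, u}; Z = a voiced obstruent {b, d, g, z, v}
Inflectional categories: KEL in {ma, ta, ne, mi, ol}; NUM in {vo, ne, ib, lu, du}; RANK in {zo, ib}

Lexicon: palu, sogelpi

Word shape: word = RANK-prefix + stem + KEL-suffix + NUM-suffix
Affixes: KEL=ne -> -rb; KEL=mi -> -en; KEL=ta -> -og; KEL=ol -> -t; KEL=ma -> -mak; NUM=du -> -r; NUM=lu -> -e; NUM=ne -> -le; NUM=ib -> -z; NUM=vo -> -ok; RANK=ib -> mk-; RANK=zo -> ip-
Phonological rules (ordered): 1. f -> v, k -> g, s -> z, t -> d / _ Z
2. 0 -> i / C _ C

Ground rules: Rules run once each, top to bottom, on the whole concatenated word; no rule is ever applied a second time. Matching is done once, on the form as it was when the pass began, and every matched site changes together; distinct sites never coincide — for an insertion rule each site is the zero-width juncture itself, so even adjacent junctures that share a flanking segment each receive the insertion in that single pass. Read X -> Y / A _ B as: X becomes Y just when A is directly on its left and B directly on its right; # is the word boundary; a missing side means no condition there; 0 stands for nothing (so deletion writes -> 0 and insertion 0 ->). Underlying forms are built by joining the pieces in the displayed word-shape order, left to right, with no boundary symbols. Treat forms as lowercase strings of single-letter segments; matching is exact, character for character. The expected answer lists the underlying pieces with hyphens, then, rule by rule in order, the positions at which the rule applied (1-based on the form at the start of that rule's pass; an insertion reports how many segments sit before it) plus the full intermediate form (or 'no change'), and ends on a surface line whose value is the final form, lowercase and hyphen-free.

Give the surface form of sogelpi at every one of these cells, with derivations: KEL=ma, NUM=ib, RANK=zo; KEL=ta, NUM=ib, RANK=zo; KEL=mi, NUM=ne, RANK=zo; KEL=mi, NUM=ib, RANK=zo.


cell KEL=ma, NUM=ib, RANK=zo:
underlying: ip-sogelpi-mak-z
1. f -> v, k -> g, s -> z, t -> d / _ Z: fires at position(s) 12: ipsogelpimagz
2. 0 -> i / C _ C: inserts after position(s) 2, 7, 12: ipisogelipimagiz
surface: ipisogelipimagiz

cell KEL=ta, NUM=ib, RANK=zo:
underlying: ip-sogelpi-og-z
1. f -> v, k -> g, s -> z, t -> d / _ Z: no change
2. 0 -> i / C _ C: inserts after position(s) 2, 7, 11: ipisogelipiogiz
surface: ipisogelipiogiz

cell KEL=mi, NUM=ne, RANK=zo:
underlying: ip-sogelpi-en-le
1. f -> v, k -> g, s -> z, t -> d / _ Z: no change
2. 0 -> i / C _ C: inserts after position(s) 2, 7, 11: ipisogelipienile
surface: ipisogelipienile

cell KEL=mi, NUM=ib, RANK=zo:
underlying: ip-sogelpi-en-z
1. f -> v, k -> g, s -> z, t -> d / _ Z: no change
2. 0 -> i / C _ C: inserts after position(s) 2, 7, 11: ipisogelipieniz
surface: ipisogelipieniz


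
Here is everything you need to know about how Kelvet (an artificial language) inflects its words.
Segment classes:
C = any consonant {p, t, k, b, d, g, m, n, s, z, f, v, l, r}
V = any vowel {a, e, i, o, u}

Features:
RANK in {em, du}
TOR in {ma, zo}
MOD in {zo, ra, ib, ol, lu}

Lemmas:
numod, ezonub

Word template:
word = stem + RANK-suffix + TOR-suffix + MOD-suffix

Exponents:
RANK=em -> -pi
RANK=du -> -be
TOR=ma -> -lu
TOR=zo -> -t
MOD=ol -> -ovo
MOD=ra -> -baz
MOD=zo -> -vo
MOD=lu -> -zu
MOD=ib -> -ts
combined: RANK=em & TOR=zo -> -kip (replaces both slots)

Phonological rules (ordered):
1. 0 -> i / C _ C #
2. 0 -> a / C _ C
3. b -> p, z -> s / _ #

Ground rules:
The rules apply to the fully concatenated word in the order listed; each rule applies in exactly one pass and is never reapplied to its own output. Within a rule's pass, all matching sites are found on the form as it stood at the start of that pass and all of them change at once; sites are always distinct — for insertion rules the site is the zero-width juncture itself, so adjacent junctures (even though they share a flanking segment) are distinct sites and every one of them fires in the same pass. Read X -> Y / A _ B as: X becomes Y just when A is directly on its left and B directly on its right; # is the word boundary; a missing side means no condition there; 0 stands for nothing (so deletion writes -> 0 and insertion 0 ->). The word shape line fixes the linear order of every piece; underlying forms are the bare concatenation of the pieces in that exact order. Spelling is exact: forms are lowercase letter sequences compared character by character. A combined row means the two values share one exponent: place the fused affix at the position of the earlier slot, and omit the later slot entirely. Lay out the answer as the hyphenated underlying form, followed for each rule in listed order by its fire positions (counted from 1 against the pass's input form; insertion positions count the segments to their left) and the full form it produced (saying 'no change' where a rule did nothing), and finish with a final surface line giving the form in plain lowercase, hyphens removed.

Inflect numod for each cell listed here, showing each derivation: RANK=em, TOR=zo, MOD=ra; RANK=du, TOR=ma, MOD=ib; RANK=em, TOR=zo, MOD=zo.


cell RANK=em, TOR=zo, MOD=ra:
underlying: numod-kip-baz
1. 0 -> i / C _ C #: no change
2. 0 -> a / C _ C: inserts after position(s) 5, 8: numodakipabaz
3. b -> p, z -> s / _ #: fires at position(s) 13: numodakipabas
surface: numodakipabas

cell RANK=du, TOR=ma, MOD=ib:
underlying: numod-be-lu-ts
1. 0 -> i / C _ C #: inserts after position(s) 10: numodbelutis
2. 0 -> a / C _ C: inserts after position(s) 5: numodabelutis
3. b -> p, z -> s / _ #: no change
surface: numodabelutis

cell RANK=em, TOR=zo, MOD=zo:
underlying: numod-kip-vo
1. 0 -> i / C _ C #: no change
2. 0 -> a / C _ C: inserts after position(s) 5, 8: numodakipavo
3. b -> p, z -> s / _ #: no change
surface: numodakipavo


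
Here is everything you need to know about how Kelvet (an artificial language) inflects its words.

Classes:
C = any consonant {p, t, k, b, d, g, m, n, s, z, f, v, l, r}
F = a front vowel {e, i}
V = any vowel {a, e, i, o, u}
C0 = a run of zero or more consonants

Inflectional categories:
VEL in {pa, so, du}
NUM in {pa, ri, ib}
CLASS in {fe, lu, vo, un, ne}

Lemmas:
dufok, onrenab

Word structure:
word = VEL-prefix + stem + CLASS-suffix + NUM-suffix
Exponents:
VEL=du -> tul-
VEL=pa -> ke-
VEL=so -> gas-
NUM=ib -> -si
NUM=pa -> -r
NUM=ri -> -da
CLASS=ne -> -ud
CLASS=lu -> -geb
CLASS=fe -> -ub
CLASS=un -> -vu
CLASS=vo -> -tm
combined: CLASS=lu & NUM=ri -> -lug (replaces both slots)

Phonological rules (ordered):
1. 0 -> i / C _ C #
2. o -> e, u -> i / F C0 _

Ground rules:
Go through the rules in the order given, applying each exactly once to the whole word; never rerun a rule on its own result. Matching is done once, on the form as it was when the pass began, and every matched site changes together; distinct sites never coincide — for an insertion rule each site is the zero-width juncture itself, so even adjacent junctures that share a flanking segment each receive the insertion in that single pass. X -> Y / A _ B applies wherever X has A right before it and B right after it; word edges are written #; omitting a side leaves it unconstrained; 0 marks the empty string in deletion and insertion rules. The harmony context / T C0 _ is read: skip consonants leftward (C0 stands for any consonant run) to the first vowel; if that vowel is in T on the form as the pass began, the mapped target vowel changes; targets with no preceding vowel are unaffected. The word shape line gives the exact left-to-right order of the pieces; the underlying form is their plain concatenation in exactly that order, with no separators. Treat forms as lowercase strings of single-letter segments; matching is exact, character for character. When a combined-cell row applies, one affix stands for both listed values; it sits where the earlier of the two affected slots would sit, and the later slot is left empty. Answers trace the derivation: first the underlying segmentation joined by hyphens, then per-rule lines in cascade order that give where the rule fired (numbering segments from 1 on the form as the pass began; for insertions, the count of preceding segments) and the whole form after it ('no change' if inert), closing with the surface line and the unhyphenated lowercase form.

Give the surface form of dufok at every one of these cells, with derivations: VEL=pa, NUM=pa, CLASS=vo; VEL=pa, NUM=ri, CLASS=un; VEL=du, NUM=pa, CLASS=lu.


cell VEL=pa, NUM=pa, CLASS=vo:
underlying: ke-dufok-tm-r
1. 0 -> i / C _ C #: inserts after position(s) 9: kedufoktmir
2. o -> e, u -> i / F C0 _: fires at position(s) 4: kedifoktmir
surface: kedifoktmir

cell VEL=pa, NUM=ri, CLASS=un:
underlying: ke-dufok-vu-da
1. 0 -> i / C _ C #: no change
2. o -> e, u -> i / F C0 _: fires at position(s) 4: kedifokvuda
surface: kedifokvuda

cell VEL=du, NUM=pa, CLASS=lu:
underlying: tul-dufok-geb-r
1. 0 -> i / C _ C #: inserts after position(s) 11: tuldufokgebir
2. o -> e, u -> i / F C0 _: no change
surface: tuldufokgebir


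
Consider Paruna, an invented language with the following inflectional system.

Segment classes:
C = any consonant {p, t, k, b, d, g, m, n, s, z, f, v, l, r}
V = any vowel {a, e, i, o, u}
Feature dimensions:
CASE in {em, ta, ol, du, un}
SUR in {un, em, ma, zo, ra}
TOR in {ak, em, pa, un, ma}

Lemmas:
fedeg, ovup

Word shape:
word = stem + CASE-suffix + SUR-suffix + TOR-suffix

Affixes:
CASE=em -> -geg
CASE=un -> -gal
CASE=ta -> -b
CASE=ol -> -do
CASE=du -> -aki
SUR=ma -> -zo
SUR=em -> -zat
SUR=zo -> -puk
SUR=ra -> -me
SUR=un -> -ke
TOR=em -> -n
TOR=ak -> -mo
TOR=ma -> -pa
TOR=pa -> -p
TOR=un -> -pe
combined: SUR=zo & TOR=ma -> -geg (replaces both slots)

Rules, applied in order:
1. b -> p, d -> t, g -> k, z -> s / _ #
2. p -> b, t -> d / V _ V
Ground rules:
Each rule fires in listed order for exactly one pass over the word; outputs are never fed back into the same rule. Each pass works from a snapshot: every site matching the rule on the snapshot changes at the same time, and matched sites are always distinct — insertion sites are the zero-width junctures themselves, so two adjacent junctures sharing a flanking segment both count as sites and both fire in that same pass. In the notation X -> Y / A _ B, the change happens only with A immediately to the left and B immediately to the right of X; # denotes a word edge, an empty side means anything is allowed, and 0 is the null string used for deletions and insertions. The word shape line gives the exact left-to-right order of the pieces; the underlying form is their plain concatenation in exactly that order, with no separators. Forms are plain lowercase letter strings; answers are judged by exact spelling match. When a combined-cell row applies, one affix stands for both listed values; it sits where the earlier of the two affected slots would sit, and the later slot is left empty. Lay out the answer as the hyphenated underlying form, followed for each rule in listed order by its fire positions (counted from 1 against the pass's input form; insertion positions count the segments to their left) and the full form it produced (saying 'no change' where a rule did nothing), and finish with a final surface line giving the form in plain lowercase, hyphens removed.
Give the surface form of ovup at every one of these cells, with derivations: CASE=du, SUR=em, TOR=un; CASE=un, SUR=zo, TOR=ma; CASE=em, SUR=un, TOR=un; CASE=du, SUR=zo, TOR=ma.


cell CASE=du, SUR=em, TOR=un:
underlying: ovup-aki-zat-pe
1. b -> p, d -> t, g -> k, z -> s / _ #: no change
2. p -> b, t -> d / V _ V: fires at position(s) 4: ovubakizatpe
surface: ovubakizatpe

cell CASE=un, SUR=zo, TOR=ma:
underlying: ovup-gal-geg
1. b -> p, d -> t, g -> k, z -> s / _ #: fires at position(s) 10: ovupgalgek
2. p -> b, t -> d / V _ V: no change
surface: ovupgalgek

cell CASE=em, SUR=un, TOR=un:
underlying: ovup-geg-ke-pe
1. b -> p, d -> t, g -> k, z -> s / _ #: no change
2. p -> b, t -> d / V _ V: fires at position(s) 10: ovupgegkebe
surface: ovupgegkebe

cell CASE=du, SUR=zo, TOR=ma:
underlying: ovup-aki-geg
1. b -> p, d -> t, g -> k, z -> s / _ #: fires at position(s) 10: ovupakigek
2. p -> b, t -> d / V _ V: fires at position(s) 4: ovubakigek
surface: ovubakigek


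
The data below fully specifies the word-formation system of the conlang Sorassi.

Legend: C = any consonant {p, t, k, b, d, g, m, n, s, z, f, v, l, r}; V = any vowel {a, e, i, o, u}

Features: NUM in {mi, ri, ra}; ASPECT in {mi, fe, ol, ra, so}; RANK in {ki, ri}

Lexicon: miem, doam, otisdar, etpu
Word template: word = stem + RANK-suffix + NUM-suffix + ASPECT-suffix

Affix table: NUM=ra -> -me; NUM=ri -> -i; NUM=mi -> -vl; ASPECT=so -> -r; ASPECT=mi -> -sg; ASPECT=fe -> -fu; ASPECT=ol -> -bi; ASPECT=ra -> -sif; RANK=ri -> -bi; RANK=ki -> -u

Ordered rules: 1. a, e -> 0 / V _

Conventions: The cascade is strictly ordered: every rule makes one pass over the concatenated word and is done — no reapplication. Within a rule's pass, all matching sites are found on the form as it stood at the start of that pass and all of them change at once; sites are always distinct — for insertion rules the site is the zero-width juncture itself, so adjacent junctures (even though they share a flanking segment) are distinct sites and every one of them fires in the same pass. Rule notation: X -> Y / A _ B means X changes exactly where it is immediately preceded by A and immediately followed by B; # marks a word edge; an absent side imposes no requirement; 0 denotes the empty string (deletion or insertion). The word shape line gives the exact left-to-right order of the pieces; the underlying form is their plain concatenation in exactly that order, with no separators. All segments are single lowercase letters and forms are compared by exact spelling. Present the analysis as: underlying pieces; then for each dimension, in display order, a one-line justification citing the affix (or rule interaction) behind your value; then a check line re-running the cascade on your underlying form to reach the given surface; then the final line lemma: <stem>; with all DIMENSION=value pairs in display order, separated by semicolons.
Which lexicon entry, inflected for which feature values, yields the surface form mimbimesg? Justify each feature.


underlying: miem-bi-me-sg
NUM=ra - signalled by the affix -me
ASPECT=mi - signalled by the affix -sg
RANK=ri - signalled by the affix -bi
check: miembimesg -> mimbimesg
lemma: miem; NUM=ra; ASPECT=mi; RANK=ri


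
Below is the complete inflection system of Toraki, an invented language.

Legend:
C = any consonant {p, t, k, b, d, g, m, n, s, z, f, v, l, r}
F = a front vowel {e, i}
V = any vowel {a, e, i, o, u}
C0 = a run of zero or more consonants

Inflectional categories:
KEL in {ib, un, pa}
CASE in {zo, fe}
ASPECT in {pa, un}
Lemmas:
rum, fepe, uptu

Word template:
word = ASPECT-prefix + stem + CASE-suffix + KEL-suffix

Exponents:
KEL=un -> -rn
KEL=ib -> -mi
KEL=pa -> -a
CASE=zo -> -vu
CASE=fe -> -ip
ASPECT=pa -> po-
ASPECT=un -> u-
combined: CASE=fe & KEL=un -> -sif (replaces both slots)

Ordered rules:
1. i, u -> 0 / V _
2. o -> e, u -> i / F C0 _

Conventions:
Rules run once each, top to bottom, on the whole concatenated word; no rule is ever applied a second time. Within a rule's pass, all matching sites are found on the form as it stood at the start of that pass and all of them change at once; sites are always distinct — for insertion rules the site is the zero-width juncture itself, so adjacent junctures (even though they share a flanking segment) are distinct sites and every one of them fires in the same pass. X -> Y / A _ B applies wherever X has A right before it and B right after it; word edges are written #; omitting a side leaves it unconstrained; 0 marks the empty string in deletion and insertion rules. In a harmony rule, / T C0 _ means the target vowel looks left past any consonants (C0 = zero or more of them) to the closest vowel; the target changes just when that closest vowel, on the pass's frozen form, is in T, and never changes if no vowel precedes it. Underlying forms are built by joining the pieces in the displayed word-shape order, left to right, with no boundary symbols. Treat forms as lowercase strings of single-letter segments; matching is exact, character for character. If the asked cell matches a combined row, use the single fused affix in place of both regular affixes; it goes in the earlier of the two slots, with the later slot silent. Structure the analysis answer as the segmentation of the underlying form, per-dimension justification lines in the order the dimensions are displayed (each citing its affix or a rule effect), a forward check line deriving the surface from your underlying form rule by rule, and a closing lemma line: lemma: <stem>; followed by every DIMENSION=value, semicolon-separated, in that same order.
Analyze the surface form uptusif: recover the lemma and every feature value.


underlying: u-uptu-sif
KEL=un - signalled by the combined affix row
CASE=fe - signalled by the combined affix row
ASPECT=un - signalled by the affix u-
check: uuptusif -> uptusif -> uptusif
lemma: uptu; KEL=un; CASE=fe; ASPECT=un


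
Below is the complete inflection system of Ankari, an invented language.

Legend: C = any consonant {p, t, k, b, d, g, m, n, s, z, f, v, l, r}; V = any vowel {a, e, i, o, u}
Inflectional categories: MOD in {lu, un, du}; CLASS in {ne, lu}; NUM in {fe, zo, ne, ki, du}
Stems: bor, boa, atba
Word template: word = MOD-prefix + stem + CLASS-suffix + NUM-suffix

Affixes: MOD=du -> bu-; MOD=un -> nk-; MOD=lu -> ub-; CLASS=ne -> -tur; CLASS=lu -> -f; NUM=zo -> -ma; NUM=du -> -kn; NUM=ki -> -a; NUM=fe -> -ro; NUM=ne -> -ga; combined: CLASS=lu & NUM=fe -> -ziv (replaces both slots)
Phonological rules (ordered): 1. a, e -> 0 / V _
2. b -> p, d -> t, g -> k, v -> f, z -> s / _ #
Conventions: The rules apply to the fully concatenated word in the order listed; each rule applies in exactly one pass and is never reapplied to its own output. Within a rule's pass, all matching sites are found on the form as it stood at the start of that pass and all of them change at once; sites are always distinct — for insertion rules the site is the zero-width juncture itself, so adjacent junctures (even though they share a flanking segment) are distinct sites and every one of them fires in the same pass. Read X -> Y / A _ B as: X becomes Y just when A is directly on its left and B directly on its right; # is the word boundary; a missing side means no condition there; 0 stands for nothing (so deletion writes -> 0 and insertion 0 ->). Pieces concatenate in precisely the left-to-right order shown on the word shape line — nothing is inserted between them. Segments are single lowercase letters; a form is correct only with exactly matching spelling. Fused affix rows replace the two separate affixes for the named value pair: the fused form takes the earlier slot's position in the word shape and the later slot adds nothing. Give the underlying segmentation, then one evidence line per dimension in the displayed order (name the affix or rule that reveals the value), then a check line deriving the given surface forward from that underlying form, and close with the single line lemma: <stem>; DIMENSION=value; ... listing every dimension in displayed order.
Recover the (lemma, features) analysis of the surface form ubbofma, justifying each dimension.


underlying: ub-boa-f-ma
MOD=lu - signalled by the affix ub-
CLASS=lu - signalled by the affix -f
NUM=zo - signalled by the affix -ma
check: ubboafma -> ubbofma -> ubbofma
lemma: boa; MOD=lu; CLASS=lu; NUM=zo
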